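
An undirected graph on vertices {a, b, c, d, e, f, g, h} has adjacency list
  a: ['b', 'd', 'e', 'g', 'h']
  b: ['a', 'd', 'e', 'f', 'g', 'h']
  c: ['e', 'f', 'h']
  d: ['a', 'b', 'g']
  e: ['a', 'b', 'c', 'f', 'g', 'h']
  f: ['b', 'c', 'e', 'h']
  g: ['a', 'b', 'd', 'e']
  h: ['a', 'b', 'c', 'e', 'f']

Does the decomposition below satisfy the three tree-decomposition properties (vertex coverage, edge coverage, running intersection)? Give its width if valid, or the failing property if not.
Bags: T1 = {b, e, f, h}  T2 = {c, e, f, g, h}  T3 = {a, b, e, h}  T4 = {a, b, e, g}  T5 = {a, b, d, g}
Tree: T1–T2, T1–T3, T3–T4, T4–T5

A tree decomposition must satisfy three properties: every vertex lies in some bag; for every edge, both endpoints lie together in some bag; and for every vertex, the bags containing it form a connected subtree. Here bags containing vertex g are not connected in the tree, so the decomposition is invalid.

No — bags containing vertex g are not connected in the tree.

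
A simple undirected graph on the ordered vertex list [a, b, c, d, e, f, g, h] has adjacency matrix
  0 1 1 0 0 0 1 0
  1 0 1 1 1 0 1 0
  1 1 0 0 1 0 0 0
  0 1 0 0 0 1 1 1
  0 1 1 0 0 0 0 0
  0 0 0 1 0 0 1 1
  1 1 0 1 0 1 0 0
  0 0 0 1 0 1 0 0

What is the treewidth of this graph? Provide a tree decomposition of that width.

The largest bag has 3 vertices, giving width 2; this decomposition certifies tw(G) ≤ 2. On the other hand G contains the 3-clique {d, f, h}. A clique must lie in a single bag of any decomposition, so no decomposition can have width below 2. Hence tw(G) = 2 exactly.

Treewidth 2.
One such decomposition:
Bags: B1 = {d, f, g}  B2 = {b, d, g}  B3 = {a, b, g}  B4 = {a, b, c}  B5 = {d, f, h}  B6 = {b, c, e}
Tree: B1–B2, B2–B3, B3–B4, B1–B5, B4–B6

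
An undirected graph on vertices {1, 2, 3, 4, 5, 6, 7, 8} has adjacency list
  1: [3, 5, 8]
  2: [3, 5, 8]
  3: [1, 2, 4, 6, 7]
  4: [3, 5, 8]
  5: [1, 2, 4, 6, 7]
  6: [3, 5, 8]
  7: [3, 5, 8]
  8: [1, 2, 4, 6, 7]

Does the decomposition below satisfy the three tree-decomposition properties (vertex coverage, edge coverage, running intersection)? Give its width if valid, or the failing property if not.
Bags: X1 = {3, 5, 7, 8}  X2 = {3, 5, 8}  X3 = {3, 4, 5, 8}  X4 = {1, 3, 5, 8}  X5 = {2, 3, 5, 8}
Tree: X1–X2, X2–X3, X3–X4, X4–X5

No — vertex 6 appears in no bag.

A tree decomposition must satisfy three properties: every vertex lies in some bag; for every edge, both endpoints lie together in some bag; and for every vertex, the bags containing it form a connected subtree. Here vertex 6 appears in no bag, so the decomposition is invalid.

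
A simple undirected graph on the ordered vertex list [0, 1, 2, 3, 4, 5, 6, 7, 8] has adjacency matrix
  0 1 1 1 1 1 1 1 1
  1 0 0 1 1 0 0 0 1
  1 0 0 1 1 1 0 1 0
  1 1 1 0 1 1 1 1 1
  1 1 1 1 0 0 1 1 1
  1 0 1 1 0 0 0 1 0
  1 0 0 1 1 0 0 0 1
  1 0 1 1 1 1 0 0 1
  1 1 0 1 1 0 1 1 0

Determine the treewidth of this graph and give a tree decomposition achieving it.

Treewidth 4.
Bags: B1 = {0, 2, 3, 4, 7}  B2 = {0, 3, 4, 7, 8}  B3 = {0, 3, 4, 6, 8}  B4 = {0, 1, 3, 4, 8}  B5 = {0, 2, 3, 5, 7}
Tree: B1–B2, B2–B3, B2–B4, B1–B5

Every bag has size at most 5, so the width is 5 − 1 = 4 and tw(G) ≤ 4. Conversely, {0, 1, 3, 4, 8} is a clique of size 5, and the vertices of any clique must share a bag in every tree decomposition; so some bag has ≥ 5 vertices and tw(G) ≥ 4. Hence tw(G) = 4 exactly.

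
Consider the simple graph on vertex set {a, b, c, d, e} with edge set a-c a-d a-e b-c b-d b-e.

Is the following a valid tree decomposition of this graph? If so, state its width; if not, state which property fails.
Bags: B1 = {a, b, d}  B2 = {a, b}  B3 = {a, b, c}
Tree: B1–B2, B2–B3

No — vertex e appears in no bag.

A tree decomposition must satisfy three properties: every vertex lies in some bag; for every edge, both endpoints lie together in some bag; and for every vertex, the bags containing it form a connected subtree. Here vertex e appears in no bag, so the decomposition is invalid.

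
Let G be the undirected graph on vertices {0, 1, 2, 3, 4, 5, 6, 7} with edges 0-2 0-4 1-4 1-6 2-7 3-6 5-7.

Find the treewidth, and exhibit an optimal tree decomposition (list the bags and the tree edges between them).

Treewidth 1.
One optimal decomposition is:
Bags: B1 = {5, 7}  B2 = {2, 7}  B3 = {0, 2}  B4 = {0, 4}  B5 = {1, 4}  B6 = {1, 6}  B7 = {3, 6}
Tree: B1–B2, B2–B3, B3–B4, B4–B5, B5–B6, B6–B7

The largest bag has 2 vertices, giving width 1; this decomposition certifies tw(G) ≤ 1. Since G has at least one edge (e.g. 5–7), it is not an edgeless graph, so tw(G) ≥ 1. Hence tw(G) = 1 exactly.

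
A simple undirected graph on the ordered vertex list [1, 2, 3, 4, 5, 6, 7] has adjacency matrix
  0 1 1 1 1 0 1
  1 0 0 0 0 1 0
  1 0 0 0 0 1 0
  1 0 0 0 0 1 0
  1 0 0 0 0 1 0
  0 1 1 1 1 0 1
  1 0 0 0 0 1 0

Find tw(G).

A width-2 tree decomposition is:
Bags: B1 = {1, 6, 7}  B2 = {1, 5, 6}  B3 = {1, 2, 6}  B4 = {1, 4, 6}  B5 = {1, 3, 6}
Tree: B1–B2, B2–B3, B3–B4, B4–B5
Every bag has size at most 3, so the width is 3 − 1 = 2 and tw(G) ≤ 2. The edges 6–7–1–5–6 form a cycle, so G is not a tree and its treewidth is at least 2. The upper and lower bounds meet at 2, so that is the treewidth.

2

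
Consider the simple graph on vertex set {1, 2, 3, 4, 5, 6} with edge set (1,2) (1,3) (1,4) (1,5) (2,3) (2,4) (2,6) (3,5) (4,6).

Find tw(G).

A width-2 tree decomposition is:
Bags: B1 = {1, 2, 3}  B2 = {1, 3, 5}  B3 = {1, 2, 4}  B4 = {2, 4, 6}
Tree: B1–B2, B1–B3, B3–B4
Each bag holds 3 vertices, so the decomposition has width 2, which upper-bounds the treewidth. Conversely, {1, 2, 3} is a clique of size 3, and the vertices of any clique must share a bag in every tree decomposition; so some bag has ≥ 3 vertices and tw(G) ≥ 2. The upper and lower bounds meet at 2, so that is the treewidth.

2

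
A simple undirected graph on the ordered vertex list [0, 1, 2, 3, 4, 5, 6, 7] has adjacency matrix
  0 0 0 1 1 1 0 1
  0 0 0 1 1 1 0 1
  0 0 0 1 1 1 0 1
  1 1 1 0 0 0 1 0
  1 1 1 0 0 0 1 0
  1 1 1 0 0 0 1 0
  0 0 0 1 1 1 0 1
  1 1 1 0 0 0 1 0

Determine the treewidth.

A width-4 tree decomposition is:
Bags: B1 = {3, 4, 5, 6, 7}  B2 = {0, 3, 4, 5, 7}  B3 = {2, 3, 4, 5, 7}  B4 = {1, 3, 4, 5, 7}
Tree: B1–B2, B2–B3, B3–B4
Every bag has size at most 5, so the width is 5 − 1 = 4 and tw(G) ≤ 4. For the lower bound: the 5 vertex sets {6,7}, {0,5}, {2,4}, {3}, {1} are disjoint, each induces a connected subgraph, and every pair is joined by at least one edge of G. Contracting each set to a single vertex therefore yields K_{5} as a minor, and since treewidth is minor-monotone, tw(G) ≥ tw(K_{5}) = 4. The upper and lower bounds meet at 4, so that is the treewidth.

4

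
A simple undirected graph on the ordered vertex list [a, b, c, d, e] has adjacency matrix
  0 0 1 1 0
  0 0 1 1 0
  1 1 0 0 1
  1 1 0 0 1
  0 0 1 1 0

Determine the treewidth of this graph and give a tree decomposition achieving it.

The largest bag has 3 vertices, giving width 2; this decomposition certifies tw(G) ≤ 2. The edges a–c–e–d–a form a cycle, so G is not a tree and its treewidth is at least 2. The upper and lower bounds meet at 2, so that is the treewidth.

Treewidth 2.
One such decomposition:
Bags: B1 = {a, c, d}  B2 = {c, d, e}  B3 = {b, c, d}
Tree: B1–B2, B2–B3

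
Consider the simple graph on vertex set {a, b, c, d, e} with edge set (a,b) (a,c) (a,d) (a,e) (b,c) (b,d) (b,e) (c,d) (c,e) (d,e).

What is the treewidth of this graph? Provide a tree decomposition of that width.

A single bag containing all 5 vertices is trivially a valid decomposition of width 4. For the lower bound, the 5 vertices {a, b, c, d, e} are pairwise adjacent, and any tree decomposition puts a clique entirely inside one bag — forcing width ≥ 4. Combining the bounds, tw(G) = 4.

Treewidth 4.
One such decomposition:
Bags: B1 = {a, b, c, d, e}
Tree: (single bag)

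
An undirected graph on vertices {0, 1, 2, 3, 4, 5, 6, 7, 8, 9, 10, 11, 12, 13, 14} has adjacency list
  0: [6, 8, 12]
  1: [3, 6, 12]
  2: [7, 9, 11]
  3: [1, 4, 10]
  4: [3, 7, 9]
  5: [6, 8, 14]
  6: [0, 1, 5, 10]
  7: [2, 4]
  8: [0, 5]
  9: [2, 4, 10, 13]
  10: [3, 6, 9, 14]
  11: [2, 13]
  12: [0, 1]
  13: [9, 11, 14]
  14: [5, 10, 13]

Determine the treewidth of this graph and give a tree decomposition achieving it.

Treewidth 3.
One such decomposition:
Bags: B1 = {0, 1, 8, 12}  B2 = {0, 1, 6, 8}  B3 = {1, 5, 6, 8}  B4 = {1, 3, 5, 6}  B5 = {3, 5, 6, 10}  B6 = {3, 5, 10, 14}  B7 = {3, 4, 10, 14}  B8 = {4, 9, 10, 14}  B9 = {4, 9, 13, 14}  B10 = {4, 7, 9, 13}  B11 = {2, 7, 9, 13}  B12 = {2, 7, 11, 13}
Tree: B1–B2, B2–B3, B3–B4, B4–B5, B5–B6, B6–B7, B7–B8, B8–B9, B9–B10, B10–B11, B11–B12

Every bag has size at most 4, so the width is 4 − 1 = 3 and tw(G) ≤ 3. For the lower bound: the 4 vertex sets {0,8,12}, {1}, {6}, {3,5,10,14} are disjoint, each induces a connected subgraph, and every pair is joined by at least one edge of G. Contracting each set to a single vertex therefore yields K_{4} as a minor, and since treewidth is minor-monotone, tw(G) ≥ tw(K_{4}) = 3. The upper and lower bounds meet at 3, so that is the treewidth.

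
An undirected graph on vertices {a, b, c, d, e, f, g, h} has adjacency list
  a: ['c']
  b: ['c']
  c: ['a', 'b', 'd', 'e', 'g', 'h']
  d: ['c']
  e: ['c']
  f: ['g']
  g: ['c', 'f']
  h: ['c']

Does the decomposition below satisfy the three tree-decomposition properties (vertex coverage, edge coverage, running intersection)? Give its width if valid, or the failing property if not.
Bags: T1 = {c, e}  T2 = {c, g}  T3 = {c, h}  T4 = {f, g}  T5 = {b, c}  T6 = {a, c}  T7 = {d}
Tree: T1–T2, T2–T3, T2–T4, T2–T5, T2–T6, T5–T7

No — edge (c,d) lies in no bag.

A tree decomposition must satisfy three properties: every vertex lies in some bag; for every edge, both endpoints lie together in some bag; and for every vertex, the bags containing it form a connected subtree. Here edge (c,d) lies in no bag, so the decomposition is invalid.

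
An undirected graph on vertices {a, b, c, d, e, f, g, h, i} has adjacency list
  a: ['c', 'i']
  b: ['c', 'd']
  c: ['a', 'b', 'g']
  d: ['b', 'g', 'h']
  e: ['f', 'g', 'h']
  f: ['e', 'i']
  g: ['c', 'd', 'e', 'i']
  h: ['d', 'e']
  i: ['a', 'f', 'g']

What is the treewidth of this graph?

A width-3 tree decomposition is:
Bags: B1 = {a, b, c, i}  B2 = {b, c, g, i}  B3 = {b, d, g, i}  B4 = {d, f, g, i}  B5 = {d, e, f, g}  B6 = {d, e, f, h}
Tree: B1–B2, B2–B3, B3–B4, B4–B5, B5–B6
The largest bag has 4 vertices, giving width 3; this decomposition certifies tw(G) ≤ 3. For the lower bound: the 4 vertex sets {a,b,c}, {i}, {g}, {d,e,f,h} are disjoint, each induces a connected subgraph, and every pair is joined by at least one edge of G. Contracting each set to a single vertex therefore yields K_{4} as a minor, and since treewidth is minor-monotone, tw(G) ≥ tw(K_{4}) = 3. The upper and lower bounds meet at 3, so that is the treewidth.

3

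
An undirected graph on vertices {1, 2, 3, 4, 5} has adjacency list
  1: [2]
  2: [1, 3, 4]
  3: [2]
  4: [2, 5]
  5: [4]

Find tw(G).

1

A width-1 tree decomposition is:
Bags: B1 = {2, 3}  B2 = {1, 2}  B3 = {2, 4}  B4 = {4, 5}
Tree: B1–B2, B1–B3, B3–B4
The largest bag has 2 vertices, giving width 1; this decomposition certifies tw(G) ≤ 1. G has an edge, so its treewidth is at least 1. Combining the bounds, tw(G) = 1.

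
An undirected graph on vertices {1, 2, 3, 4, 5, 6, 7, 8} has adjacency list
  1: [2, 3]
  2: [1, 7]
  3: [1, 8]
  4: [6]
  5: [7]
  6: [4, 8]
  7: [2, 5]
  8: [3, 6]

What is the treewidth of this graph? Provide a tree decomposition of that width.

The largest bag has 2 vertices, giving width 1; this decomposition certifies tw(G) ≤ 1. Any graph with an edge has treewidth ≥ 1, and G has the edge 5–7. Therefore the treewidth is 1.

Treewidth 1.
One such decomposition:
Bags: B1 = {5, 7}  B2 = {2, 7}  B3 = {1, 2}  B4 = {1, 3}  B5 = {3, 8}  B6 = {6, 8}  B7 = {4, 6}
Tree: B1–B2, B2–B3, B3–B4, B4–B5, B5–B6, B6–B7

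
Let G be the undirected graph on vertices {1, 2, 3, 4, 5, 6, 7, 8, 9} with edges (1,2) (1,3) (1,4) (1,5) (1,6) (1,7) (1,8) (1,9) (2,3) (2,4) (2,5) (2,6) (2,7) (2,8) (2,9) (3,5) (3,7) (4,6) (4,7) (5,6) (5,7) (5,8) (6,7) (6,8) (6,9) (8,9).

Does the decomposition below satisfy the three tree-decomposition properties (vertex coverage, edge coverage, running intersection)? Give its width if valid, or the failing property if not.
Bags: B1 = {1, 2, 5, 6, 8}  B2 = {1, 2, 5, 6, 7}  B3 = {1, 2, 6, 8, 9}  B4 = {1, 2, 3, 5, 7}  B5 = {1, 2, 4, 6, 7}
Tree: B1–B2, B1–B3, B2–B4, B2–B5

Yes; width 4.

Checking the three conditions: (i) the bags cover all of {1, 2, 3, 4, 5, 6, 7, 8, 9}; (ii) for each edge, some bag contains both endpoints; (iii) the bags containing any fixed vertex form a subtree. All hold, so the decomposition is valid with width 5 − 1 = 4.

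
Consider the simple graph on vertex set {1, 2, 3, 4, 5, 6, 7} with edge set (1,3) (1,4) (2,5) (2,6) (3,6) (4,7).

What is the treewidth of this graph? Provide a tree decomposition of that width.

Treewidth 1.
One such decomposition:
Bags: B1 = {2, 5}  B2 = {2, 6}  B3 = {3, 6}  B4 = {1, 3}  B5 = {1, 4}  B6 = {4, 7}
Tree: B1–B2, B2–B3, B3–B4, B4–B5, B5–B6

The largest bag has 2 vertices, giving width 1; this decomposition certifies tw(G) ≤ 1. Since G has at least one edge (e.g. 5–2), it is not an edgeless graph, so tw(G) ≥ 1. The upper and lower bounds meet at 1, so that is the treewidth.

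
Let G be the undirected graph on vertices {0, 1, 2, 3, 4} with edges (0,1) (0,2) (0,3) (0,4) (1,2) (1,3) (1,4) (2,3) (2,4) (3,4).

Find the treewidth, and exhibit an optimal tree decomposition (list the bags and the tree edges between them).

Treewidth 4.
Bags: B1 = {0, 1, 2, 3, 4}
Tree: (single bag)

With just one bag of size 5, the width is 5 − 1 = 4, so tw(G) ≤ 4. Conversely, {0, 1, 2, 3, 4} is a clique of size 5, and the vertices of any clique must share a bag in every tree decomposition; so some bag has ≥ 5 vertices and tw(G) ≥ 4. The upper and lower bounds meet at 4, so that is the treewidth.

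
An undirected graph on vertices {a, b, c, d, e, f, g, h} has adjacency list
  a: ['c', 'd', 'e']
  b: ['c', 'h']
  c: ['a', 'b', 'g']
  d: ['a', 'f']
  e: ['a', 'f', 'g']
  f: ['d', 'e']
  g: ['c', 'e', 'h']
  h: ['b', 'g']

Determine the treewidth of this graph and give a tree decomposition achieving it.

Treewidth 2.
One such decomposition:
Bags: B1 = {d, e, f}  B2 = {a, d, e}  B3 = {a, e, g}  B4 = {a, c, g}  B5 = {c, g, h}  B6 = {b, c, h}
Tree: B1–B2, B2–B3, B3–B4, B4–B5, B5–B6

The largest bag has 3 vertices, giving width 2; this decomposition certifies tw(G) ≤ 2. The edges f–d–a–e–f form a cycle, so G is not a tree and its treewidth is at least 2. Hence tw(G) = 2 exactly.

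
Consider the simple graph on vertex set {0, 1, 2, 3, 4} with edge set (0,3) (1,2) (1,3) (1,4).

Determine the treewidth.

1

A width-1 tree decomposition is:
Bags: B1 = {1, 2}  B2 = {1, 4}  B3 = {1, 3}  B4 = {0, 3}
Tree: B1–B2, B2–B3, B3–B4
The largest bag has 2 vertices, giving width 1; this decomposition certifies tw(G) ≤ 1. Any graph with an edge has treewidth ≥ 1, and G has the edge 2–1. The upper and lower bounds meet at 1, so that is the treewidth.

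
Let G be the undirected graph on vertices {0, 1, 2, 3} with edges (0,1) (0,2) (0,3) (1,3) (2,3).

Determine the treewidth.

2

A width-2 tree decomposition is:
Bags: B1 = {0, 1, 3}  B2 = {0, 2, 3}
Tree: B1–B2
The largest bag has 3 vertices, giving width 2; this decomposition certifies tw(G) ≤ 2. Conversely, {0, 1, 3} is a clique of size 3, and the vertices of any clique must share a bag in every tree decomposition; so some bag has ≥ 3 vertices and tw(G) ≥ 2. Hence tw(G) = 2 exactly.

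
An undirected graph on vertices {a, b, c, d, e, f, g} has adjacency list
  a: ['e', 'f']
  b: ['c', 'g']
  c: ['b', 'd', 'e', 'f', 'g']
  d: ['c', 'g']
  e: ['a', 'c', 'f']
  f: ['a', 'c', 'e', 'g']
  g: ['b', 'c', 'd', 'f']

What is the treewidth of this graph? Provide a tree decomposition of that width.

Every bag has size at most 3, so the width is 3 − 1 = 2 and tw(G) ≤ 2. For the lower bound, the 3 vertices {c, d, g} are pairwise adjacent, and any tree decomposition puts a clique entirely inside one bag — forcing width ≥ 2. Therefore the treewidth is 2.

Treewidth 2.
Bags: B1 = {c, e, f}  B2 = {c, f, g}  B3 = {b, c, g}  B4 = {a, e, f}  B5 = {c, d, g}
Tree: B1–B2, B2–B3, B1–B4, B2–B5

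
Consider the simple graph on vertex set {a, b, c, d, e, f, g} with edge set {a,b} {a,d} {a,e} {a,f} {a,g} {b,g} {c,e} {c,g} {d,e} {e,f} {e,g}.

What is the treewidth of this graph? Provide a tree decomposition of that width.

Treewidth 2.
Bags: B1 = {a, e, g}  B2 = {c, e, g}  B3 = {a, e, f}  B4 = {a, b, g}  B5 = {a, d, e}
Tree: B1–B2, B1–B3, B1–B4, B1–B5

The largest bag has 3 vertices, giving width 2; this decomposition certifies tw(G) ≤ 2. For the lower bound, the 3 vertices {c, e, g} are pairwise adjacent, and any tree decomposition puts a clique entirely inside one bag — forcing width ≥ 2. Hence tw(G) = 2 exactly.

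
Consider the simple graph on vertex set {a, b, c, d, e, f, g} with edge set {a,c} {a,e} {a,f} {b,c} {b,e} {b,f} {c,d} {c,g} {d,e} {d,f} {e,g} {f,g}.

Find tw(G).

A width-3 tree decomposition is:
Bags: B1 = {c, e, f, g}  B2 = {b, c, e, f}  B3 = {c, d, e, f}  B4 = {a, c, e, f}
Tree: B1–B2, B2–B3, B3–B4
Every bag has size at most 4, so the width is 4 − 1 = 3 and tw(G) ≤ 3. For the lower bound: the 4 vertex sets {f,g}, {b,e}, {c}, {d} are disjoint, each induces a connected subgraph, and every pair is joined by at least one edge of G. Contracting each set to a single vertex therefore yields K_{4} as a minor, and since treewidth is minor-monotone, tw(G) ≥ tw(K_{4}) = 3. Combining the bounds, tw(G) = 3.

3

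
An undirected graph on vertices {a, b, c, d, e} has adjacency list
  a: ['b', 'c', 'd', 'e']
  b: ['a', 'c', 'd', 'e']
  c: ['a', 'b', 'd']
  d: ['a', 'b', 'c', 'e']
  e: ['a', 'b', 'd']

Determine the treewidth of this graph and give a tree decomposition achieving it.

The largest bag has 4 vertices, giving width 3; this decomposition certifies tw(G) ≤ 3. Conversely, {a, b, d, e} is a clique of size 4, and the vertices of any clique must share a bag in every tree decomposition; so some bag has ≥ 4 vertices and tw(G) ≥ 3. The upper and lower bounds meet at 3, so that is the treewidth.

Treewidth 3.
Bags: B1 = {a, b, d, e}  B2 = {a, b, c, d}
Tree: B1–B2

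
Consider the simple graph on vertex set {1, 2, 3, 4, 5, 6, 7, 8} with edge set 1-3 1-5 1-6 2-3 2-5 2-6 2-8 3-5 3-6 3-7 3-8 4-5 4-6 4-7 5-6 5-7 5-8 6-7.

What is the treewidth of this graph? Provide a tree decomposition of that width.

Treewidth 3.
One such decomposition:
Bags: B1 = {1, 3, 5, 6}  B2 = {2, 3, 5, 6}  B3 = {3, 5, 6, 7}  B4 = {4, 5, 6, 7}  B5 = {2, 3, 5, 8}
Tree: B1–B2, B2–B3, B3–B4, B2–B5

Every bag has size at most 4, so the width is 4 − 1 = 3 and tw(G) ≤ 3. On the other hand G contains the 4-clique {2, 3, 5, 8}. A clique must lie in a single bag of any decomposition, so no decomposition can have width below 3. Therefore the treewidth is 3.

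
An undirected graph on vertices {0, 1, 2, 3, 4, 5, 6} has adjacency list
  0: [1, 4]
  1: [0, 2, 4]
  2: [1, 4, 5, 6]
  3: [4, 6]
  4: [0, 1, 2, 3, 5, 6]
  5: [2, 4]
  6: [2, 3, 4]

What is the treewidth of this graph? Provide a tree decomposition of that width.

Each bag holds 3 vertices, so the decomposition has width 2, which upper-bounds the treewidth. Conversely, {0, 1, 4} is a clique of size 3, and the vertices of any clique must share a bag in every tree decomposition; so some bag has ≥ 3 vertices and tw(G) ≥ 2. Therefore the treewidth is 2.

Treewidth 2.
One optimal decomposition is:
Bags: B1 = {2, 4, 6}  B2 = {1, 2, 4}  B3 = {0, 1, 4}  B4 = {2, 4, 5}  B5 = {3, 4, 6}
Tree: B1–B2, B2–B3, B2–B4, B1–B5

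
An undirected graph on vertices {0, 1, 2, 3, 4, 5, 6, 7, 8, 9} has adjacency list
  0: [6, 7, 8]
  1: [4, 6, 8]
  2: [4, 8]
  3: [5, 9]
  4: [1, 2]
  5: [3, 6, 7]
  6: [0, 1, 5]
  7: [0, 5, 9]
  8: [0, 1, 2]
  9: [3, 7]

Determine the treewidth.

2

A width-2 tree decomposition is:
Bags: B1 = {3, 7, 9}  B2 = {3, 5, 7}  B3 = {0, 5, 7}  B4 = {0, 5, 6}  B5 = {0, 6, 8}  B6 = {1, 6, 8}  B7 = {1, 2, 8}  B8 = {1, 2, 4}
Tree: B1–B2, B2–B3, B3–B4, B4–B5, B5–B6, B6–B7, B7–B8
Every bag has size at most 3, so the width is 3 − 1 = 2 and tw(G) ≤ 2. Since 9–3–5–7–9 is a cycle in G, G is not acyclic. Forests are exactly the graphs of treewidth ≤ 1, so tw(G) ≥ 2. Combining the bounds, tw(G) = 2.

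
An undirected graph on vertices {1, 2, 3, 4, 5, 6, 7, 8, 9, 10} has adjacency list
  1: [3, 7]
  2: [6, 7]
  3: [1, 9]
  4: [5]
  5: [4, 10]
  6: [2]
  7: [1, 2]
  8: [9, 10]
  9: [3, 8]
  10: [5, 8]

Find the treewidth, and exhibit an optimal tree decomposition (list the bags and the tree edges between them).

Each bag holds 2 vertices, so the decomposition has width 1, which upper-bounds the treewidth. G has an edge, so its treewidth is at least 1. The upper and lower bounds meet at 1, so that is the treewidth.

Treewidth 1.
One optimal decomposition is:
Bags: B1 = {4, 5}  B2 = {5, 10}  B3 = {8, 10}  B4 = {8, 9}  B5 = {3, 9}  B6 = {1, 3}  B7 = {1, 7}  B8 = {2, 7}  B9 = {2, 6}
Tree: B1–B2, B2–B3, B3–B4, B4–B5, B5–B6, B6–B7, B7–B8, B8–B9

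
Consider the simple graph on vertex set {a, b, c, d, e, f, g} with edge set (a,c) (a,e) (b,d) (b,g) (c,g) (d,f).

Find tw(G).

A width-1 tree decomposition is:
Bags: B1 = {a, e}  B2 = {a, c}  B3 = {c, g}  B4 = {b, g}  B5 = {b, d}  B6 = {d, f}
Tree: B1–B2, B2–B3, B3–B4, B4–B5, B5–B6
The largest bag has 2 vertices, giving width 1; this decomposition certifies tw(G) ≤ 1. Any graph with an edge has treewidth ≥ 1, and G has the edge e–a. Combining the bounds, tw(G) = 1.

1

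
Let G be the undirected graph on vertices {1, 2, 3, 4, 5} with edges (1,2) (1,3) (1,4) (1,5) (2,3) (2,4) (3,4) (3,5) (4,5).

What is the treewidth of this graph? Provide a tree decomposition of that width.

Treewidth 3.
One such decomposition:
Bags: B1 = {1, 3, 4, 5}  B2 = {1, 2, 3, 4}
Tree: B1–B2

Each bag holds 4 vertices, so the decomposition has width 3, which upper-bounds the treewidth. Conversely, {1, 2, 3, 4} is a clique of size 4, and the vertices of any clique must share a bag in every tree decomposition; so some bag has ≥ 4 vertices and tw(G) ≥ 3. Hence tw(G) = 3 exactly.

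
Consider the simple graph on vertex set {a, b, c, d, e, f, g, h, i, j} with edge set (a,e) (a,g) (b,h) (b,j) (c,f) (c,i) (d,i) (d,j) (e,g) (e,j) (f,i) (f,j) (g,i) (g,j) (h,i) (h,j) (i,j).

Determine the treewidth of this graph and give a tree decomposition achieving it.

Each bag holds 3 vertices, so the decomposition has width 2, which upper-bounds the treewidth. Conversely, {e, g, j} is a clique of size 3, and the vertices of any clique must share a bag in every tree decomposition; so some bag has ≥ 3 vertices and tw(G) ≥ 2. The upper and lower bounds meet at 2, so that is the treewidth.

Treewidth 2.
One such decomposition:
Bags: B1 = {g, i, j}  B2 = {e, g, j}  B3 = {h, i, j}  B4 = {b, h, j}  B5 = {d, i, j}  B6 = {f, i, j}  B7 = {c, f, i}  B8 = {a, e, g}
Tree: B1–B2, B1–B3, B3–B4, B1–B5, B1–B6, B6–B7, B2–B8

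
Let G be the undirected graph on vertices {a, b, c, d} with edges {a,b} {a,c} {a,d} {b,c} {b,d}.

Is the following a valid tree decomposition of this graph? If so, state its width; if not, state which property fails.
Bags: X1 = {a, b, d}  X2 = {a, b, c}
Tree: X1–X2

Yes; width 2.

Vertex coverage: the bags together contain {a, b, c, d}, the full vertex set. Edge coverage: each edge of G has both endpoints in at least one bag. Running intersection: for every vertex, the bags containing it form a connected subtree. All three properties hold, so this is a valid tree decomposition of width max|bag| − 1 = 2, and hence tw(G) ≤ 2.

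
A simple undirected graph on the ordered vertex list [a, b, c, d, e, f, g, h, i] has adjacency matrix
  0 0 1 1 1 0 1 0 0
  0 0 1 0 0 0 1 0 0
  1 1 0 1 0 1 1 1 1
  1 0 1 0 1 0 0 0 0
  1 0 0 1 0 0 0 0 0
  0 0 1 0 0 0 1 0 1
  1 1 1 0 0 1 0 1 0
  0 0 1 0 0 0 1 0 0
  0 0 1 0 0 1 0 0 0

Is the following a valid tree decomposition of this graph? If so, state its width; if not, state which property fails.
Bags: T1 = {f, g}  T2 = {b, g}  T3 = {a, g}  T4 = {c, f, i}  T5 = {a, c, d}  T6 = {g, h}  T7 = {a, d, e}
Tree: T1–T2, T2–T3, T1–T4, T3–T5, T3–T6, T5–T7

No — edge (c,g) lies in no bag.

A tree decomposition must satisfy three properties: every vertex lies in some bag; for every edge, both endpoints lie together in some bag; and for every vertex, the bags containing it form a connected subtree. Here edge (c,g) lies in no bag, so the decomposition is invalid.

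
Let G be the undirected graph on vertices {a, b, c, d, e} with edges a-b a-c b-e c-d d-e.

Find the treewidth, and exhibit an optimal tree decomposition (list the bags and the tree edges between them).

Every bag has size at most 3, so the width is 3 − 1 = 2 and tw(G) ≤ 2. The edges e–d–c–a–b–e form a cycle, so G is not a tree and its treewidth is at least 2. Hence tw(G) = 2 exactly.

Treewidth 2.
Bags: B1 = {c, d, e}  B2 = {a, c, e}  B3 = {a, b, e}
Tree: B1–B2, B2–B3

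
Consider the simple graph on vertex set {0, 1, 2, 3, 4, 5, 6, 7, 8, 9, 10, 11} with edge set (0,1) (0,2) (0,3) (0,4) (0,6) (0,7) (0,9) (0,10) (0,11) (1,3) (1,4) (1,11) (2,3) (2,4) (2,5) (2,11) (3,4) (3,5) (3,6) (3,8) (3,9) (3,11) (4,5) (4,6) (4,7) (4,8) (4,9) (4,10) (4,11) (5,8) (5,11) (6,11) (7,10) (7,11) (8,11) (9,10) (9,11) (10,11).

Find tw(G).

A width-4 tree decomposition is:
Bags: B1 = {0, 1, 3, 4, 11}  B2 = {0, 3, 4, 9, 11}  B3 = {0, 4, 9, 10, 11}  B4 = {0, 3, 4, 6, 11}  B5 = {0, 4, 7, 10, 11}  B6 = {0, 2, 3, 4, 11}  B7 = {2, 3, 4, 5, 11}  B8 = {3, 4, 5, 8, 11}
Tree: B1–B2, B2–B3, B1–B4, B3–B5, B4–B6, B6–B7, B7–B8
Every bag has size at most 5, so the width is 5 − 1 = 4 and tw(G) ≤ 4. Conversely, {0, 4, 9, 10, 11} is a clique of size 5, and the vertices of any clique must share a bag in every tree decomposition; so some bag has ≥ 5 vertices and tw(G) ≥ 4. Therefore the treewidth is 4.

4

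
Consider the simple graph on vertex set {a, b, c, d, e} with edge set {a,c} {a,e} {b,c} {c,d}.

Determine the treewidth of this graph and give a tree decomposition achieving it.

Treewidth 1.
One optimal decomposition is:
Bags: B1 = {a, c}  B2 = {a, e}  B3 = {b, c}  B4 = {c, d}
Tree: B1–B2, B1–B3, B3–B4

Every bag has size at most 2, so the width is 2 − 1 = 1 and tw(G) ≤ 1. G has an edge, so its treewidth is at least 1. Hence tw(G) = 1 exactly.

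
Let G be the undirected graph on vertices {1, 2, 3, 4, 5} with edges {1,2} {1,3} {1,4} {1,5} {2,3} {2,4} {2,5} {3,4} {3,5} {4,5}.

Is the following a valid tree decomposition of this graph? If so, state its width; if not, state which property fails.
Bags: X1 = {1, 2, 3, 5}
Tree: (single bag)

No — vertex 4 appears in no bag.

A tree decomposition must satisfy three properties: every vertex lies in some bag; for every edge, both endpoints lie together in some bag; and for every vertex, the bags containing it form a connected subtree. Here vertex 4 appears in no bag, so the decomposition is invalid.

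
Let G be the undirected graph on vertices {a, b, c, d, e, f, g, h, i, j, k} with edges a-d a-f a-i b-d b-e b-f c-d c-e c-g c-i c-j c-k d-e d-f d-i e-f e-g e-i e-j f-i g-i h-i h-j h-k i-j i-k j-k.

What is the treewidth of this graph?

3

A width-3 tree decomposition is:
Bags: B1 = {c, d, e, i}  B2 = {c, e, i, j}  B3 = {c, i, j, k}  B4 = {c, e, g, i}  B5 = {h, i, j, k}  B6 = {d, e, f, i}  B7 = {b, d, e, f}  B8 = {a, d, f, i}
Tree: B1–B2, B2–B3, B2–B4, B3–B5, B1–B6, B6–B7, B6–B8
Each bag holds 4 vertices, so the decomposition has width 3, which upper-bounds the treewidth. Conversely, {b, d, e, f} is a clique of size 4, and the vertices of any clique must share a bag in every tree decomposition; so some bag has ≥ 4 vertices and tw(G) ≥ 3. The upper and lower bounds meet at 3, so that is the treewidth.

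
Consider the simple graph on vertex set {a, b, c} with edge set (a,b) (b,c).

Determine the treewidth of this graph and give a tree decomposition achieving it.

The largest bag has 2 vertices, giving width 1; this decomposition certifies tw(G) ≤ 1. Any graph with an edge has treewidth ≥ 1, and G has the edge b–c. Therefore the treewidth is 1.

Treewidth 1.
One such decomposition:
Bags: B1 = {b, c}  B2 = {a, b}
Tree: B1–B2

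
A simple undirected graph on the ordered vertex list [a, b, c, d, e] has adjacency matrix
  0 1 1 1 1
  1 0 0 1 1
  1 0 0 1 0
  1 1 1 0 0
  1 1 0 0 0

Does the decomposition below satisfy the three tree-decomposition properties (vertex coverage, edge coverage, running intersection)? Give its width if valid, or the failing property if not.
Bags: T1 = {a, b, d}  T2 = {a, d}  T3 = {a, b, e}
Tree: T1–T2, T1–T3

A tree decomposition must satisfy three properties: every vertex lies in some bag; for every edge, both endpoints lie together in some bag; and for every vertex, the bags containing it form a connected subtree. Here vertex c appears in no bag, so the decomposition is invalid.

No — vertex c appears in no bag.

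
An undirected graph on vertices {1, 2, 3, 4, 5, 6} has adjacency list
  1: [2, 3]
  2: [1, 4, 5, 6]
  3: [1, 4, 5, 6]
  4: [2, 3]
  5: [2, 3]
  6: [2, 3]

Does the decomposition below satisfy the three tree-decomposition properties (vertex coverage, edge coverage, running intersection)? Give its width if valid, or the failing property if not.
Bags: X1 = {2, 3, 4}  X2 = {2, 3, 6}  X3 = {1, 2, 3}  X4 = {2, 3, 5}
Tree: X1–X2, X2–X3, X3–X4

Yes; width 2.

Vertex coverage: the bags together contain {1, 2, 3, 4, 5, 6}, the full vertex set. Edge coverage: each edge of G has both endpoints in at least one bag. Running intersection: for every vertex, the bags containing it form a connected subtree. All three properties hold, so this is a valid tree decomposition of width max|bag| − 1 = 2, and hence tw(G) ≤ 2.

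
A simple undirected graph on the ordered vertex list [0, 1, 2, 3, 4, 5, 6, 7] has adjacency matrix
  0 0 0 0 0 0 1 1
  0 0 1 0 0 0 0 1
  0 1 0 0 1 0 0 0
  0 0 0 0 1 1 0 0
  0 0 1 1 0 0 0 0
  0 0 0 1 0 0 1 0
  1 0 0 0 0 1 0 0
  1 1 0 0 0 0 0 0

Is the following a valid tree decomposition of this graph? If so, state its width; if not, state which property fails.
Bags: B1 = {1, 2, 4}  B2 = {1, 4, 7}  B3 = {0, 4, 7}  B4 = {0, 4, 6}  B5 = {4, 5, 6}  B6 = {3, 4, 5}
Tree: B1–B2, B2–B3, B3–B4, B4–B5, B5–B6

Yes; width 2.

Checking the three conditions: (i) the bags cover all of {0, 1, 2, 3, 4, 5, 6, 7}; (ii) for each edge, some bag contains both endpoints; (iii) the bags containing any fixed vertex form a subtree. All hold, so the decomposition is valid with width 3 − 1 = 2.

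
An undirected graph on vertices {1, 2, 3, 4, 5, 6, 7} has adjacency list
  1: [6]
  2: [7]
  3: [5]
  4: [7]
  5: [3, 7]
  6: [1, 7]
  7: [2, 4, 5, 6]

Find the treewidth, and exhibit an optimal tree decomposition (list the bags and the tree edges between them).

Each bag holds 2 vertices, so the decomposition has width 1, which upper-bounds the treewidth. Since G has at least one edge (e.g. 7–4), it is not an edgeless graph, so tw(G) ≥ 1. Combining the bounds, tw(G) = 1.

Treewidth 1.
One optimal decomposition is:
Bags: B1 = {4, 7}  B2 = {5, 7}  B3 = {3, 5}  B4 = {6, 7}  B5 = {2, 7}  B6 = {1, 6}
Tree: B1–B2, B2–B3, B1–B4, B4–B5, B4–B6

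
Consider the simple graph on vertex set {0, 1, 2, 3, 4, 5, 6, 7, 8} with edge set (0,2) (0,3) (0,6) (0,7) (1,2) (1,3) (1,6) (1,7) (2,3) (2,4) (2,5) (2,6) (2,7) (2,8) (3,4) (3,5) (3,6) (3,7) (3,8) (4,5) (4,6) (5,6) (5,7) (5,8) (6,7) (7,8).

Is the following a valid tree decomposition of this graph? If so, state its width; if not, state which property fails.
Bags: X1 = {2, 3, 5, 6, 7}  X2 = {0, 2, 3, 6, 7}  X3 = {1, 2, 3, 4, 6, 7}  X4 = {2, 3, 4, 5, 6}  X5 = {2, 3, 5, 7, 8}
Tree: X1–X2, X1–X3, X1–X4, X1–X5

A tree decomposition must satisfy three properties: every vertex lies in some bag; for every edge, both endpoints lie together in some bag; and for every vertex, the bags containing it form a connected subtree. Here bags containing vertex 4 are not connected in the tree, so the decomposition is invalid.

No — bags containing vertex 4 are not connected in the tree.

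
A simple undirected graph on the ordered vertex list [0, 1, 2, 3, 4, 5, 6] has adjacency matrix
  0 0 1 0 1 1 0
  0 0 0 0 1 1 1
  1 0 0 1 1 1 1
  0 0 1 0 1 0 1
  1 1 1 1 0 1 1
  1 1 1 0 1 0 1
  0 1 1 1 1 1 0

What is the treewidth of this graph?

3

A width-3 tree decomposition is:
Bags: B1 = {1, 4, 5, 6}  B2 = {2, 4, 5, 6}  B3 = {0, 2, 4, 5}  B4 = {2, 3, 4, 6}
Tree: B1–B2, B2–B3, B2–B4
The largest bag has 4 vertices, giving width 3; this decomposition certifies tw(G) ≤ 3. On the other hand G contains the 4-clique {1, 4, 5, 6}. A clique must lie in a single bag of any decomposition, so no decomposition can have width below 3. The upper and lower bounds meet at 3, so that is the treewidth.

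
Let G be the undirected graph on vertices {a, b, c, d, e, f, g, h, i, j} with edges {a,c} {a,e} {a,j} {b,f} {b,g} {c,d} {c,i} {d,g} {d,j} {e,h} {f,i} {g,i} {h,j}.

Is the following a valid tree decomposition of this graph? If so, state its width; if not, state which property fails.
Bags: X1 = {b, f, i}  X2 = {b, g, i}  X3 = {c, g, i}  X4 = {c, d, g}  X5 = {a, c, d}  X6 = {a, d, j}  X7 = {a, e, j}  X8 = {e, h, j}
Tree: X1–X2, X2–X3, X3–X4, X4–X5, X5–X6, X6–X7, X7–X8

Vertex coverage: the bags together contain {a, b, c, d, e, f, g, h, i, j}, the full vertex set. Edge coverage: each edge of G has both endpoints in at least one bag. Running intersection: for every vertex, the bags containing it form a connected subtree. All three properties hold, so this is a valid tree decomposition of width max|bag| − 1 = 2, and hence tw(G) ≤ 2.

Yes; width 2.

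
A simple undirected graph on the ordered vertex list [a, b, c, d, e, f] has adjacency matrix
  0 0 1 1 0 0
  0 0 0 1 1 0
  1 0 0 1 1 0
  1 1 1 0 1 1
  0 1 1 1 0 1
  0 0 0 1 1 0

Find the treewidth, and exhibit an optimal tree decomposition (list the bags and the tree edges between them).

Treewidth 2.
One optimal decomposition is:
Bags: B1 = {c, d, e}  B2 = {b, d, e}  B3 = {d, e, f}  B4 = {a, c, d}
Tree: B1–B2, B1–B3, B1–B4

Every bag has size at most 3, so the width is 3 − 1 = 2 and tw(G) ≤ 2. Conversely, {c, d, e} is a clique of size 3, and the vertices of any clique must share a bag in every tree decomposition; so some bag has ≥ 3 vertices and tw(G) ≥ 2. Therefore the treewidth is 2.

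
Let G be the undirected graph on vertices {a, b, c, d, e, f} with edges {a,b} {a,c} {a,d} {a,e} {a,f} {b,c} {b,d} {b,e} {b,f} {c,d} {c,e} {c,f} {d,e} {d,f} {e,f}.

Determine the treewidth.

A width-5 tree decomposition is:
Bags: B1 = {a, b, c, d, e, f}
Tree: (single bag)
A single bag containing all 6 vertices is trivially a valid decomposition of width 5. For the lower bound, the 6 vertices {a, b, c, d, e, f} are pairwise adjacent, and any tree decomposition puts a clique entirely inside one bag — forcing width ≥ 5. Combining the bounds, tw(G) = 5.

5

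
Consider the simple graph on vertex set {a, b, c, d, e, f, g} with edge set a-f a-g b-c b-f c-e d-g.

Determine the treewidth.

1

A width-1 tree decomposition is:
Bags: B1 = {c, e}  B2 = {b, c}  B3 = {b, f}  B4 = {a, f}  B5 = {a, g}  B6 = {d, g}
Tree: B1–B2, B2–B3, B3–B4, B4–B5, B5–B6
Every bag has size at most 2, so the width is 2 − 1 = 1 and tw(G) ≤ 1. G has an edge, so its treewidth is at least 1. Therefore the treewidth is 1.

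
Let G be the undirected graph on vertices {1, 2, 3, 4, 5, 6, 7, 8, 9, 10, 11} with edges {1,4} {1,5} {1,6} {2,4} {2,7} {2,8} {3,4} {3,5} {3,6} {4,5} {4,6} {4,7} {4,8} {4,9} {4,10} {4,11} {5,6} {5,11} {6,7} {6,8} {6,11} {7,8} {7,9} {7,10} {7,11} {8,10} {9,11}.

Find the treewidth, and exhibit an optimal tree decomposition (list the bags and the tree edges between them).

Each bag holds 4 vertices, so the decomposition has width 3, which upper-bounds the treewidth. Conversely, {4, 7, 9, 11} is a clique of size 4, and the vertices of any clique must share a bag in every tree decomposition; so some bag has ≥ 4 vertices and tw(G) ≥ 3. Hence tw(G) = 3 exactly.

Treewidth 3.
One such decomposition:
Bags: B1 = {4, 6, 7, 11}  B2 = {4, 5, 6, 11}  B3 = {4, 6, 7, 8}  B4 = {1, 4, 5, 6}  B5 = {3, 4, 5, 6}  B6 = {4, 7, 9, 11}  B7 = {2, 4, 7, 8}  B8 = {4, 7, 8, 10}
Tree: B1–B2, B1–B3, B2–B4, B2–B5, B1–B6, B3–B7, B3–B8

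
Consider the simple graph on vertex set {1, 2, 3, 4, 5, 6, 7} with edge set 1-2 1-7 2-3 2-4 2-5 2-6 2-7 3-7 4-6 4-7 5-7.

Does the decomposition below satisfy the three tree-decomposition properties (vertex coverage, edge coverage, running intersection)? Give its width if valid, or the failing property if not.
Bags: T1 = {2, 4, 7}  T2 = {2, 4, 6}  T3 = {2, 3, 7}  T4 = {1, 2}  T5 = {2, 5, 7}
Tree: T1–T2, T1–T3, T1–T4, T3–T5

A tree decomposition must satisfy three properties: every vertex lies in some bag; for every edge, both endpoints lie together in some bag; and for every vertex, the bags containing it form a connected subtree. Here edge (7,1) lies in no bag, so the decomposition is invalid.

No — edge (7,1) lies in no bag.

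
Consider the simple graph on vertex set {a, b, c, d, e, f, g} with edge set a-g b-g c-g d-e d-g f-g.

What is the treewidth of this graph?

A width-1 tree decomposition is:
Bags: B1 = {a, g}  B2 = {d, g}  B3 = {c, g}  B4 = {f, g}  B5 = {d, e}  B6 = {b, g}
Tree: B1–B2, B2–B3, B1–B4, B2–B5, B3–B6
Every bag has size at most 2, so the width is 2 − 1 = 1 and tw(G) ≤ 1. Any graph with an edge has treewidth ≥ 1, and G has the edge a–g. Combining the bounds, tw(G) = 1.

1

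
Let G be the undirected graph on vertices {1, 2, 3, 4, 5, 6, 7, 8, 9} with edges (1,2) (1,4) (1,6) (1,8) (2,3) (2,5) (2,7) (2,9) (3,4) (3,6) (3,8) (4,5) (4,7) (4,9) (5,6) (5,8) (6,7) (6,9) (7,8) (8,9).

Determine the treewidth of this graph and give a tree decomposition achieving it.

Treewidth 4.
One optimal decomposition is:
Bags: B1 = {2, 3, 4, 6, 8}  B2 = {2, 4, 5, 6, 8}  B3 = {1, 2, 4, 6, 8}  B4 = {2, 4, 6, 7, 8}  B5 = {2, 4, 6, 8, 9}
Tree: B1–B2, B2–B3, B3–B4, B4–B5

Each bag holds 5 vertices, so the decomposition has width 4, which upper-bounds the treewidth. For the lower bound: the 5 vertex sets {3,8}, {2,5}, {1,6}, {4}, {7} are disjoint, each induces a connected subgraph, and every pair is joined by at least one edge of G. Contracting each set to a single vertex therefore yields K_{5} as a minor, and since treewidth is minor-monotone, tw(G) ≥ tw(K_{5}) = 4. The upper and lower bounds meet at 4, so that is the treewidth.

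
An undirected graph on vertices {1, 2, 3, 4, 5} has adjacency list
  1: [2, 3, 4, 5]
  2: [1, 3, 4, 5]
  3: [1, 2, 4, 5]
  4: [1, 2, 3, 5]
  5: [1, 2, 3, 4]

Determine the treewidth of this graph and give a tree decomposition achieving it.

Treewidth 4.
One such decomposition:
Bags: B1 = {1, 2, 3, 4, 5}
Tree: (single bag)

A single bag containing all 5 vertices is trivially a valid decomposition of width 4. Conversely, {1, 2, 3, 4, 5} is a clique of size 5, and the vertices of any clique must share a bag in every tree decomposition; so some bag has ≥ 5 vertices and tw(G) ≥ 4. The upper and lower bounds meet at 4, so that is the treewidth.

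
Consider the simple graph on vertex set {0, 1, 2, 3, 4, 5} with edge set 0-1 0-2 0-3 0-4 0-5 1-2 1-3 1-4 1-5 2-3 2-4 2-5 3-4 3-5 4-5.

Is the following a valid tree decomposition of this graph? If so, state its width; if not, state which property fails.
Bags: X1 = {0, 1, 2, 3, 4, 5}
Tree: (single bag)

Vertex coverage: the bags together contain {0, 1, 2, 3, 4, 5}, the full vertex set. Edge coverage: each edge of G has both endpoints in at least one bag. Running intersection: for every vertex, the bags containing it form a connected subtree. All three properties hold, so this is a valid tree decomposition of width max|bag| − 1 = 5, and hence tw(G) ≤ 5.

Yes; width 5.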